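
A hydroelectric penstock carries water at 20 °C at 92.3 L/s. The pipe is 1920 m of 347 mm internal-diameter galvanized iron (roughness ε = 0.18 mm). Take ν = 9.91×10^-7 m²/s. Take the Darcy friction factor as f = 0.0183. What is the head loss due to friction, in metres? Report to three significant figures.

V = 4Q/(πD²) = 4·0.0923/(π·0.347²) = 0.9760 m/s
h_f = f(L/D)V²/(2g) = 0.01830·(1920/0.347)·0.9760²/(2·9.81) = 4.916 m

h_f ≈ 4.92 m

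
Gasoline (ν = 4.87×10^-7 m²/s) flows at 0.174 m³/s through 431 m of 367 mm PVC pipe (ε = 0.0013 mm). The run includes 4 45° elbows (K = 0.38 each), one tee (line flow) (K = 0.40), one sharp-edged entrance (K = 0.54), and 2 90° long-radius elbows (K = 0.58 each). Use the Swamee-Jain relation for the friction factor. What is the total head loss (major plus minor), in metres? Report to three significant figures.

V = 4Q/(πD²) = 1.645 m/s; V²/2g = 0.1379 m
Re = 1.24×10^6, ε/D = 3.54×10^-6 → f = 0.01130 (Swamee-Jain)
Major: h_f = f(L/D)·V²/2g = 0.01130·1174·0.1379 = 1.830 m
Minor: ΣK = 3.62; h_m = ΣK·V²/2g = 0.4992 m
Total H_L = 1.830 + 0.4992 = 2.329 m

H_L ≈ 2.33 m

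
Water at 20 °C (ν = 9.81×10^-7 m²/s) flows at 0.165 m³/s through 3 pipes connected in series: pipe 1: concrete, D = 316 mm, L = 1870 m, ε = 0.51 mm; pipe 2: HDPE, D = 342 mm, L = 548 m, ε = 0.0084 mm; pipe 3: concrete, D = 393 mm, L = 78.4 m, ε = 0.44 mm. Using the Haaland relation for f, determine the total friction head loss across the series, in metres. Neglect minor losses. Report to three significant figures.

Pipe 1: V = 2.104 m/s, Re = 6.78×10^5, ε/D = 0.00161, f = 0.02246, h_1 = f(L/D)V²/2g = 29.99 m
Pipe 2: V = 1.796 m/s, Re = 6.26×10^5, ε/D = 2.46×10^-5, f = 0.01289, h_2 = f(L/D)V²/2g = 3.397 m
Pipe 3: V = 1.360 m/s, Re = 5.45×10^5, ε/D = 0.00112, f = 0.02067, h_3 = f(L/D)V²/2g = 0.3889 m
Series → Q common, losses add: H = Σh = 33.77 m

H ≈ 33.8 m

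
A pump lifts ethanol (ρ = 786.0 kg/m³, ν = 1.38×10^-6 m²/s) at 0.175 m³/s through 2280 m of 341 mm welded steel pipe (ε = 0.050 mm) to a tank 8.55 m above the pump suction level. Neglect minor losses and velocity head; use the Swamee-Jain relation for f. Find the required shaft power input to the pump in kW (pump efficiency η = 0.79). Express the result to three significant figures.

P_shaft ≈ 46.8 kW

V = 4Q/(πD²) = 1.916 m/s; Re = 4.73×10^5; ε/D = 1.47×10^-4; f = 0.01507
h_f = f(L/D)V²/2g = 18.85 m
Total head H = z + h_f = 8.55 + 18.85 = 27.40 m
P_hyd = ρgQH = 786.0·9.81·0.175·27.40 = 36.97 kW
P_shaft = P_hyd/η = 36.97/0.79 = 46.80 kW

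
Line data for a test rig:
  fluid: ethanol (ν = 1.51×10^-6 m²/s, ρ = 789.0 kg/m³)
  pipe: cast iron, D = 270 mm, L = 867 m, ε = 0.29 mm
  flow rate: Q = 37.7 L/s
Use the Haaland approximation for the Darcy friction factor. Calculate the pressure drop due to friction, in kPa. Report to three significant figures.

V = 4Q/(πD²) = 4·0.0377/(π·0.270²) = 0.6585 m/s
Re = VD/ν = 0.6585·0.270/1.51×10^-6 = 1.18×10^5 → turbulent
ε/D = 0.29/270 = 0.00107
Haaland: f = 0.02193
h_f = f(L/D)V²/(2g) = 0.02193·(867/0.270)·0.6585²/(2·9.81) = 1.556 m
Δp = ρg·h_f = 789.0·9.81·1.556 = 12.04 kPa

Δp ≈ 12.0 kPa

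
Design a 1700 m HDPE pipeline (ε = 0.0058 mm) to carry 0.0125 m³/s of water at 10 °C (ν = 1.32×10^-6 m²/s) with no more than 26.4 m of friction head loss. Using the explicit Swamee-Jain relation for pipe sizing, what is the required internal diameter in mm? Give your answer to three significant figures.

Swamee-Jain (Type III): D = 0.66·[ε^1.25·(LQ²/(gh_f))^4.75 + ν·Q^9.4·(L/(gh_f))^5.2]^0.04
LQ²/(gh_f) = 0.001026; L/(gh_f) = 6.564
Term 1 = ε^1.25·(…)^4.75 = 1.81×10^-21; Term 2 = ν·Q^9.4·(…)^5.2 = 3.03×10^-20
D = 0.66·(1.81×10^-21 + 3.03×10^-20)^0.04 = 0.1096 m = 110 mm
Check: V = 1.33 m/s, Re = 1.10×10^5, f = 0.01785, h_f = 24.8 m ≈ 26.4 m ✓

D ≈ 110 mm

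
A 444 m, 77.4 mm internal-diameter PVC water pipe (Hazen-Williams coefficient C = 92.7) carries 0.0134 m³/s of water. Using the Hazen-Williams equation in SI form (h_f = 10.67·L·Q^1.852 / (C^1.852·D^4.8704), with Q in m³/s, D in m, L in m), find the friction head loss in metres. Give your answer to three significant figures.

h_f ≈ 94.7 m

h_f = 10.67·444·0.0134^1.852 / (92.7^1.852·0.0774^4.8704) = 94.67 m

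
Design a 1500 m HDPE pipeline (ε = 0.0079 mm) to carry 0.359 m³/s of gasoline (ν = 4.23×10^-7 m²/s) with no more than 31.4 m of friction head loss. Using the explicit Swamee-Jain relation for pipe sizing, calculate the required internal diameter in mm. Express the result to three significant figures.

D ≈ 352 mm

Swamee-Jain (Type III): D = 0.66·[ε^1.25·(LQ²/(gh_f))^4.75 + ν·Q^9.4·(L/(gh_f))^5.2]^0.04
LQ²/(gh_f) = 0.6276; L/(gh_f) = 4.870
Term 1 = ε^1.25·(…)^4.75 = 4.58×10^-8; Term 2 = ν·Q^9.4·(…)^5.2 = 1.05×10^-7
D = 0.66·(4.58×10^-8 + 1.05×10^-7)^0.04 = 0.3521 m = 352 mm
Check: V = 3.69 m/s, Re = 3.07×10^6, f = 0.01066, h_f = 31.5 m ≈ 31.4 m ✓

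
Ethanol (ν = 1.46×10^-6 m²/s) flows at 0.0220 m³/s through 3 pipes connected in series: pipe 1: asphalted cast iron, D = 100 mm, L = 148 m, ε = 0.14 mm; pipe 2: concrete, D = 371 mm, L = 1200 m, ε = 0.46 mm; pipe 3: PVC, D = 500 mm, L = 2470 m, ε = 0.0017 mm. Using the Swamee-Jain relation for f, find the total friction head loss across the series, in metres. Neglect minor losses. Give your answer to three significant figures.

H ≈ 13.7 m

Pipe 1: V = 2.801 m/s, Re = 1.92×10^5, ε/D = 0.00140, f = 0.02269, h_1 = f(L/D)V²/2g = 13.43 m
Pipe 2: V = 0.2035 m/s, Re = 5.17×10^4, ε/D = 0.00124, f = 0.02475, h_2 = f(L/D)V²/2g = 0.1690 m
Pipe 3: V = 0.1120 m/s, Re = 3.84×10^4, ε/D = 3.40×10^-6, f = 0.02207, h_3 = f(L/D)V²/2g = 0.06976 m
Series → Q common, losses add: H = Σh = 13.67 m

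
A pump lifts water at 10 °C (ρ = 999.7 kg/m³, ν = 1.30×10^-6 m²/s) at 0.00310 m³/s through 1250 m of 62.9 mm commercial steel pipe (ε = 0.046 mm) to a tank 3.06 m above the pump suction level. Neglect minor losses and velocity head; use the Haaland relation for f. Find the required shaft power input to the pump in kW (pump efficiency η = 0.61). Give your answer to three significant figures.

P_shaft ≈ 1.31 kW

V = 4Q/(πD²) = 0.9976 m/s; Re = 4.83×10^4; ε/D = 7.31×10^-4; f = 0.02308
h_f = f(L/D)V²/2g = 23.27 m
Total head H = z + h_f = 3.06 + 23.27 = 26.33 m
P_hyd = ρgQH = 999.7·9.81·0.00310·26.33 = 0.8003 kW
P_shaft = P_hyd/η = 0.8003/0.61 = 1.312 kW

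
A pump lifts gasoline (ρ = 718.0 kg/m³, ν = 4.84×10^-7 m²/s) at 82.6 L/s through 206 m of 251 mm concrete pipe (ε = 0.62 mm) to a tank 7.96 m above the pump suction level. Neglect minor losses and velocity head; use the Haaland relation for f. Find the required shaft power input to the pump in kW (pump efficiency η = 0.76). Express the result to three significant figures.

P_shaft ≈ 8.32 kW

V = 4Q/(πD²) = 1.669 m/s; Re = 8.66×10^5; ε/D = 0.00247; f = 0.02500
h_f = f(L/D)V²/2g = 2.915 m
Total head H = z + h_f = 7.96 + 2.915 = 10.87 m
P_hyd = ρgQH = 718.0·9.81·0.0826·10.87 = 6.327 kW
P_shaft = P_hyd/η = 6.327/0.76 = 8.325 kW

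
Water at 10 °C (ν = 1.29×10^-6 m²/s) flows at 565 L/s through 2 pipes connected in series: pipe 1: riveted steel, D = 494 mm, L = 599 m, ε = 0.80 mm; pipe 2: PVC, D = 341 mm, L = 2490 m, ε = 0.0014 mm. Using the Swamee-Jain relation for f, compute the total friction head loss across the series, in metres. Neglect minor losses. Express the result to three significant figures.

H ≈ 166 m

Pipe 1: V = 2.948 m/s, Re = 1.13×10^6, ε/D = 0.00162, f = 0.02242, h_1 = f(L/D)V²/2g = 12.04 m
Pipe 2: V = 6.187 m/s, Re = 1.64×10^6, ε/D = 4.11×10^-6, f = 0.01084, h_2 = f(L/D)V²/2g = 154.5 m
Series → Q common, losses add: H = Σh = 166.5 m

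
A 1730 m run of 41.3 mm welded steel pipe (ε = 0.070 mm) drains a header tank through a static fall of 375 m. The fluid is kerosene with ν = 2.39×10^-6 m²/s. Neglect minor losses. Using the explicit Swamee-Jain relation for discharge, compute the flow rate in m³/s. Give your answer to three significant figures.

Swamee-Jain (Type II): Q = -0.965·√(gD⁵h_f/L)·ln[ε/(3.7D) + √(3.17ν²L/(gD³h_f))]
√(gD⁵h_f/L) = √(9.81·0.0413⁵·375/1730) = 5.055×10^-4
ε/(3.7D) = 4.58×10^-4; √(3.17ν²L/(gD³h_f)) = 3.48×10^-4
Q = -0.965·5.055×10^-4·ln(8.058×10^-4) = 0.003475 m³/s
Check: V = 2.59 m/s, Re = 4.48×10^4, f = 0.02635, h_f = 379 m ≈ 375 m ✓

Q ≈ 0.00347 m³/s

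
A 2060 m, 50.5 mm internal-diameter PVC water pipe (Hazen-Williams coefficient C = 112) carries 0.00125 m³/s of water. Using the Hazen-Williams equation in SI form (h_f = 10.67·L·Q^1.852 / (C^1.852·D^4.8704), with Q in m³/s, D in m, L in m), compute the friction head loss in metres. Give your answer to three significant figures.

h_f = 10.67·2060·0.00125^1.852 / (112^1.852·0.0505^4.8704) = 30.61 m

h_f ≈ 30.6 m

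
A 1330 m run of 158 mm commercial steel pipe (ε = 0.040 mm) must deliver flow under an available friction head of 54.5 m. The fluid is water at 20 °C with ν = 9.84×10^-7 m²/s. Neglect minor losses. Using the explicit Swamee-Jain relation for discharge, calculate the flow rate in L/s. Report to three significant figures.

Swamee-Jain (Type II): Q = -0.965·√(gD⁵h_f/L)·ln[ε/(3.7D) + √(3.17ν²L/(gD³h_f))]
√(gD⁵h_f/L) = √(9.81·0.158⁵·54.5/1330) = 0.006291
ε/(3.7D) = 6.84×10^-5; √(3.17ν²L/(gD³h_f)) = 4.40×10^-5
Q = -0.965·0.006291·ln(1.124×10^-4) = 0.05521 m³/s
Check: V = 2.82 m/s, Re = 4.52×10^5, f = 0.01611, h_f = 54.8 m ≈ 54.5 m ✓

Q ≈ 55.2 L/s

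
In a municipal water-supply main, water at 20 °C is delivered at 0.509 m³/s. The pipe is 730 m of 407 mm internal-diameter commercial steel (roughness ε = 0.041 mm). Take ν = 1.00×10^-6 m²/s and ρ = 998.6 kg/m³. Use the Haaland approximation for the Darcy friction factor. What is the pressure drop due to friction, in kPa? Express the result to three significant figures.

V = 4Q/(πD²) = 4·0.509/(π·0.407²) = 3.912 m/s
Re = VD/ν = 3.912·0.407/1.00×10^-6 = 1.59×10^6 → turbulent
ε/D = 0.041/407 = 1.01×10^-4
Haaland: f = 0.01291
h_f = f(L/D)V²/(2g) = 0.01291·(730/0.407)·3.912²/(2·9.81) = 18.07 m
Δp = ρg·h_f = 998.6·9.81·18.07 = 177.0 kPa

Δp ≈ 177 kPa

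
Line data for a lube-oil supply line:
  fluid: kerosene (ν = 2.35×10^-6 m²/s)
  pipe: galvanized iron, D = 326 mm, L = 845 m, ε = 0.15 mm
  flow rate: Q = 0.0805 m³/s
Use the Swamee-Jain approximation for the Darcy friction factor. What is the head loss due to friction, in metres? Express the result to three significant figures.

h_f ≈ 2.40 m

V = 4Q/(πD²) = 4·0.0805/(π·0.326²) = 0.9644 m/s
Re = VD/ν = 0.9644·0.326/2.35×10^-6 = 1.34×10^5 → turbulent
ε/D = 0.15/326 = 4.60×10^-4
Swamee-Jain: f = 0.01952
h_f = f(L/D)V²/(2g) = 0.01952·(845/0.326)·0.9644²/(2·9.81) = 2.399 m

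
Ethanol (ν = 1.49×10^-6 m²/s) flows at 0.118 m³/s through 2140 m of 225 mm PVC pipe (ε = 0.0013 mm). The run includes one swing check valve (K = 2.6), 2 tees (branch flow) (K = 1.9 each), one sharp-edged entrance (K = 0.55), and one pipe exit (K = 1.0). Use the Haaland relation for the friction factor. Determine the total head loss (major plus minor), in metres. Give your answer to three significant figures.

V = 4Q/(πD²) = 2.968 m/s; V²/2g = 0.4489 m
Re = 4.48×10^5, ε/D = 5.78×10^-6 → f = 0.01338 (Haaland)
Major: h_f = f(L/D)·V²/2g = 0.01338·9511·0.4489 = 57.13 m
Minor: ΣK = 7.95; h_m = ΣK·V²/2g = 3.569 m
Total H_L = 57.13 + 3.569 = 60.70 m

H_L ≈ 60.7 m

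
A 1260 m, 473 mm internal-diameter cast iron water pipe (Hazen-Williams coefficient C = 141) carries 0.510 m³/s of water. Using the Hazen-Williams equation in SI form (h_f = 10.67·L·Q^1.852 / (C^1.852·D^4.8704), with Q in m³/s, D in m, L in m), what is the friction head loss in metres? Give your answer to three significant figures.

h_f ≈ 15.5 m

h_f = 10.67·1260·0.510^1.852 / (141^1.852·0.473^4.8704) = 15.49 m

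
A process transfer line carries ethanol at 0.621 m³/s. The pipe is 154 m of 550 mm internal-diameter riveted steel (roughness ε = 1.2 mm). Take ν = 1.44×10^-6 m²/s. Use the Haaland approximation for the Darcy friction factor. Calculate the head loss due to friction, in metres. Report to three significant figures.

h_f ≈ 2.36 m

V = 4Q/(πD²) = 4·0.621/(π·0.550²) = 2.614 m/s
Re = VD/ν = 2.614·0.550/1.44×10^-6 = 9.98×10^5 → turbulent
ε/D = 1.2/550 = 0.00218
Haaland: f = 0.02417
h_f = f(L/D)V²/(2g) = 0.02417·(154/0.550)·2.614²/(2·9.81) = 2.357 m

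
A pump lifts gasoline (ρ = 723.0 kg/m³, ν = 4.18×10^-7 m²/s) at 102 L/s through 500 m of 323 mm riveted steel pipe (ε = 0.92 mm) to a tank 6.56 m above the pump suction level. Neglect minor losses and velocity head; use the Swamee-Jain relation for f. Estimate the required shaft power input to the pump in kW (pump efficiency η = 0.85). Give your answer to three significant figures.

P_shaft ≈ 8.29 kW

V = 4Q/(πD²) = 1.245 m/s; Re = 9.62×10^5; ε/D = 0.00285; f = 0.02601
h_f = f(L/D)V²/2g = 3.180 m
Total head H = z + h_f = 6.56 + 3.180 = 9.740 m
P_hyd = ρgQH = 723.0·9.81·0.102·9.740 = 7.046 kW
P_shaft = P_hyd/η = 7.046/0.85 = 8.289 kW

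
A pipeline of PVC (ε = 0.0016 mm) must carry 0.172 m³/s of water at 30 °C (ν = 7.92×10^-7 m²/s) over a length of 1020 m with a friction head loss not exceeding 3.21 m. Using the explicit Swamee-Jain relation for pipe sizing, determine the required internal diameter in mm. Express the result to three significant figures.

Swamee-Jain (Type III): D = 0.66·[ε^1.25·(LQ²/(gh_f))^4.75 + ν·Q^9.4·(L/(gh_f))^5.2]^0.04
LQ²/(gh_f) = 0.9583; L/(gh_f) = 32.39
Term 1 = ε^1.25·(…)^4.75 = 4.65×10^-8; Term 2 = ν·Q^9.4·(…)^5.2 = 3.69×10^-6
D = 0.66·(4.65×10^-8 + 3.69×10^-6)^0.04 = 0.4003 m = 400 mm
Check: V = 1.37 m/s, Re = 6.91×10^5, f = 0.01245, h_f = 3.02 m ≈ 3.21 m ✓

D ≈ 400 mm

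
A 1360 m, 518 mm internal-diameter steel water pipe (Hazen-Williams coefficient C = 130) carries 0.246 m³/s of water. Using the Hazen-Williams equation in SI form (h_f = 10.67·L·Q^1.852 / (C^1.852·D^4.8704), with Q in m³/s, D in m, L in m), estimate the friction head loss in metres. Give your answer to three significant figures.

h_f ≈ 3.24 m

h_f = 10.67·1360·0.246^1.852 / (130^1.852·0.518^4.8704) = 3.236 m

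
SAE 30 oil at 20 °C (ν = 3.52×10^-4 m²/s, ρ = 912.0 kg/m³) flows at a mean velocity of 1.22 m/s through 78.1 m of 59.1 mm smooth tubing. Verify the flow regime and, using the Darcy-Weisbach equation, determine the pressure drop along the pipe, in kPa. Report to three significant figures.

Δp ≈ 280 kPa

Re = VD/ν = 1.22·0.05910/3.52×10^-4 = 205 → laminar (Re < 2300)
f = 64/Re = 0.3124
h_f = f(L/D)V²/(2g) = 0.3124·(78.1/0.05910)·1.22²/(2·9.81) = 31.32 m
Δp = ρg·h_f = 912.0·9.81·31.32 = 280.2 kPa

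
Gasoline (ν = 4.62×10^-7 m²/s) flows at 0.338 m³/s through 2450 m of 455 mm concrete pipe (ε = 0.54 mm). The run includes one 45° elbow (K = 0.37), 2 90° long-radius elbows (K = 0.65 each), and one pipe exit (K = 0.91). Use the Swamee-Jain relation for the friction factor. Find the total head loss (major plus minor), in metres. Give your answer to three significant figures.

V = 4Q/(πD²) = 2.079 m/s; V²/2g = 0.2202 m
Re = 2.05×10^6, ε/D = 0.00119 → f = 0.02067 (Swamee-Jain)
Major: h_f = f(L/D)·V²/2g = 0.02067·5385·0.2202 = 24.51 m
Minor: ΣK = 2.58; h_m = ΣK·V²/2g = 0.5682 m
Total H_L = 24.51 + 0.5682 = 25.08 m

H_L ≈ 25.1 m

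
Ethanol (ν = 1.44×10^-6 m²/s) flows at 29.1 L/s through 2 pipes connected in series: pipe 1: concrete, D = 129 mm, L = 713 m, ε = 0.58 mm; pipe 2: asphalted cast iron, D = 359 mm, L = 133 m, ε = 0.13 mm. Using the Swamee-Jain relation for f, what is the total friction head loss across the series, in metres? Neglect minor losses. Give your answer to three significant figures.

H ≈ 42.1 m

Pipe 1: V = 2.227 m/s, Re = 1.99×10^5, ε/D = 0.00450, f = 0.03010, h_1 = f(L/D)V²/2g = 42.04 m
Pipe 2: V = 0.2875 m/s, Re = 7.17×10^4, ε/D = 3.62×10^-4, f = 0.02082, h_2 = f(L/D)V²/2g = 0.03250 m
Series → Q common, losses add: H = Σh = 42.07 m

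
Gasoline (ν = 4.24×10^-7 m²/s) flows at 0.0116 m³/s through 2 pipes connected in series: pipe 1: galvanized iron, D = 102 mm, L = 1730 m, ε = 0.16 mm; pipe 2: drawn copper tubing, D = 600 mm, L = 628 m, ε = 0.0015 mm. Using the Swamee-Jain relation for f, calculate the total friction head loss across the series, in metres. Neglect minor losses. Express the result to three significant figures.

Pipe 1: V = 1.420 m/s, Re = 3.42×10^5, ε/D = 0.00157, f = 0.02275, h_1 = f(L/D)V²/2g = 39.63 m
Pipe 2: V = 0.04103 m/s, Re = 5.81×10^4, ε/D = 2.50×10^-6, f = 0.02009, h_2 = f(L/D)V²/2g = 0.001804 m
Series → Q common, losses add: H = Σh = 39.63 m

H ≈ 39.6 m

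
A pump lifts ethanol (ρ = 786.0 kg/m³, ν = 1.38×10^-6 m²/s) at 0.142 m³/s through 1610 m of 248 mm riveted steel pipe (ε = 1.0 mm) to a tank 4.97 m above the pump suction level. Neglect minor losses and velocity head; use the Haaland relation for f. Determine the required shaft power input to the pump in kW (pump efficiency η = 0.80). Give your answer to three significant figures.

V = 4Q/(πD²) = 2.940 m/s; Re = 5.28×10^5; ε/D = 0.00403; f = 0.02873
h_f = f(L/D)V²/2g = 82.15 m
Total head H = z + h_f = 4.97 + 82.15 = 87.12 m
P_hyd = ρgQH = 786.0·9.81·0.142·87.12 = 95.39 kW
P_shaft = P_hyd/η = 95.39/0.80 = 119.2 kW

P_shaft ≈ 119 kW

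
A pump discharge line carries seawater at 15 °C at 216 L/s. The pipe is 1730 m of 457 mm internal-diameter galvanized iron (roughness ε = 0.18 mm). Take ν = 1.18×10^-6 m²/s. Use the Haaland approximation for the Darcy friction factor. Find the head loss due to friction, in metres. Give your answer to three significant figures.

h_f ≈ 5.64 m

V = 4Q/(πD²) = 4·0.216/(π·0.457²) = 1.317 m/s
Re = VD/ν = 1.317·0.457/1.18×10^-6 = 5.10×10^5 → turbulent
ε/D = 0.18/457 = 3.94×10^-4
Haaland: f = 0.01685
h_f = f(L/D)V²/(2g) = 0.01685·(1730/0.457)·1.317²/(2·9.81) = 5.636 m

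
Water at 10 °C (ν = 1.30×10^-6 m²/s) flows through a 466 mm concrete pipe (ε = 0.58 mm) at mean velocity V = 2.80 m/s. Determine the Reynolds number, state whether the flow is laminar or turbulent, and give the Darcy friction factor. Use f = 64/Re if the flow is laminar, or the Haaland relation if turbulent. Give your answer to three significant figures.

Re ≈ 1.00×10^6; turbulent; f ≈ 0.0210

Re = VD/ν = 2.800·0.466/1.30×10^-6 = 1.00×10^6
Re > 4000 → turbulent; ε/D = 0.00124
Haaland: f = 0.02099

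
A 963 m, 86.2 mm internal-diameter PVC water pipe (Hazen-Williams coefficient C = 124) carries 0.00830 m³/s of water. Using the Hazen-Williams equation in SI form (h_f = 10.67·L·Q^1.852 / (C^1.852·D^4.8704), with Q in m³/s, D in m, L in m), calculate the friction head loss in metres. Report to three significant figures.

h_f ≈ 29.2 m

h_f = 10.67·963·0.00830^1.852 / (124^1.852·0.0862^4.8704) = 29.20 m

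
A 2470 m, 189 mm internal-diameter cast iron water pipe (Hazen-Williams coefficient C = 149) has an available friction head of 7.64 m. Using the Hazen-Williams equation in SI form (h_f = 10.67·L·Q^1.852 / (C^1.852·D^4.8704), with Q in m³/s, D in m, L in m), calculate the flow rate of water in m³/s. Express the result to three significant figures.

Q ≈ 0.0229 m³/s

Rearranging: Q = [h_f·C^1.852·D^4.8704 / (10.67·L)]^(1/1.852)
Q = [7.64·149^1.852·0.189^4.8704 / (10.67·2470)]^0.540 = 0.02292 m³/s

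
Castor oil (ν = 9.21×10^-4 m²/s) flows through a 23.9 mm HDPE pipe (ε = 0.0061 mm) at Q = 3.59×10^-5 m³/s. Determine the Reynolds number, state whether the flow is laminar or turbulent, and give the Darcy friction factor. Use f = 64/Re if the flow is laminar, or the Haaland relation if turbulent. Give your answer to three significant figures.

V = 4Q/(πD²) = 0.08002 m/s
Re = VD/ν = 0.08002·0.0239/9.21×10^-4 = 2.08
Re < 2300 → laminar → f = 64/Re = 30.82

Re ≈ 2.08; laminar; f = 64/Re ≈ 30.8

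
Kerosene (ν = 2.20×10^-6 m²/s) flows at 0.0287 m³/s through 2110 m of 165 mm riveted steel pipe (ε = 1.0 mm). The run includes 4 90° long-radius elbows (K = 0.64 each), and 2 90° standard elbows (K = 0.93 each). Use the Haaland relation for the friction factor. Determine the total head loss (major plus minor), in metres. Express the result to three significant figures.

H_L ≈ 39.2 m

V = 4Q/(πD²) = 1.342 m/s; V²/2g = 0.09182 m
Re = 1.01×10^5, ε/D = 0.00606 → f = 0.03303 (Haaland)
Major: h_f = f(L/D)·V²/2g = 0.03303·12788·0.09182 = 38.79 m
Minor: ΣK = 4.42; h_m = ΣK·V²/2g = 0.4059 m
Total H_L = 38.79 + 0.4059 = 39.19 m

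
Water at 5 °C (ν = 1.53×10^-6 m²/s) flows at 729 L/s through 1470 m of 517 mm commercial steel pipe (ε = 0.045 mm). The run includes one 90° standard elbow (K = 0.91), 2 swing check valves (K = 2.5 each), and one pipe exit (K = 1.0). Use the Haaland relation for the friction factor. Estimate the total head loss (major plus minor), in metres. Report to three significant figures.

V = 4Q/(πD²) = 3.473 m/s; V²/2g = 0.6146 m
Re = 1.17×10^6, ε/D = 8.70×10^-5 → f = 0.01296 (Haaland)
Major: h_f = f(L/D)·V²/2g = 0.01296·2843·0.6146 = 22.64 m
Minor: ΣK = 6.91; h_m = ΣK·V²/2g = 4.247 m
Total H_L = 22.64 + 4.247 = 26.89 m

H_L ≈ 26.9 m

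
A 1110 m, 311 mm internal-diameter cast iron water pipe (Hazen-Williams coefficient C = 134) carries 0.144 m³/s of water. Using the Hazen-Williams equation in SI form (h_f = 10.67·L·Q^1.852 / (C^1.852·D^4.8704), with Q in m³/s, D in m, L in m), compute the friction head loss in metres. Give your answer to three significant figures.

h_f = 10.67·1110·0.144^1.852 / (134^1.852·0.311^4.8704) = 11.11 m

h_f ≈ 11.1 m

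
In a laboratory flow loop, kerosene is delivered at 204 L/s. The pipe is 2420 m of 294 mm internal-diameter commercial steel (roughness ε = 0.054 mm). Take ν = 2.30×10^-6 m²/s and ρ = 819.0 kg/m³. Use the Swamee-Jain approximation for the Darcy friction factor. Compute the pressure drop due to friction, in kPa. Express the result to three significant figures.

Δp ≈ 479 kPa

V = 4Q/(πD²) = 4·0.204/(π·0.294²) = 3.005 m/s
Re = VD/ν = 3.005·0.294/2.30×10^-6 = 3.84×10^5 → turbulent
ε/D = 0.054/294 = 1.84×10^-4
Swamee-Jain: f = 0.01575
h_f = f(L/D)V²/(2g) = 0.01575·(2420/0.294)·3.005²/(2·9.81) = 59.66 m
Δp = ρg·h_f = 819.0·9.81·59.66 = 479.4 kPa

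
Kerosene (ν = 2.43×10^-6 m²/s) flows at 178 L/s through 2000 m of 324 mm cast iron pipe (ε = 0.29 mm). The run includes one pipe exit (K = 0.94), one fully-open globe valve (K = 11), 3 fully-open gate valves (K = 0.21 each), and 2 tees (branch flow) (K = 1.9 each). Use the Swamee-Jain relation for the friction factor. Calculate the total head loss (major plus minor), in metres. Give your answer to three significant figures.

H_L ≈ 33.7 m

V = 4Q/(πD²) = 2.159 m/s; V²/2g = 0.2376 m
Re = 2.88×10^5, ε/D = 8.95×10^-4 → f = 0.02034 (Swamee-Jain)
Major: h_f = f(L/D)·V²/2g = 0.02034·6173·0.2376 = 29.83 m
Minor: ΣK = 16.4; h_m = ΣK·V²/2g = 3.889 m
Total H_L = 29.83 + 3.889 = 33.72 m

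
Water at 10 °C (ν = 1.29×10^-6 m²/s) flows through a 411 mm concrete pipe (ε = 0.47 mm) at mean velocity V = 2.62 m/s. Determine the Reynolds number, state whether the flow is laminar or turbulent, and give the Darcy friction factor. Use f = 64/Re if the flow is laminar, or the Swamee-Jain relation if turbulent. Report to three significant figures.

Re ≈ 8.35×10^5; turbulent; f ≈ 0.0207

Re = VD/ν = 2.620·0.411/1.29×10^-6 = 8.35×10^5
Re > 4000 → turbulent; ε/D = 0.00114
Swamee-Jain: f = 0.02072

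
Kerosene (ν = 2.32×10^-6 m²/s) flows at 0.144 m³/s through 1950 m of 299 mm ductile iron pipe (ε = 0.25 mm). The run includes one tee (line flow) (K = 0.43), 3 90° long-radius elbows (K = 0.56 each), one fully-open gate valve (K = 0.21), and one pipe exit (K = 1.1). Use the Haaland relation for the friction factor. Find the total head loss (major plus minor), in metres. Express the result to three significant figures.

V = 4Q/(πD²) = 2.051 m/s; V²/2g = 0.2144 m
Re = 2.64×10^5, ε/D = 8.36×10^-4 → f = 0.01992 (Haaland)
Major: h_f = f(L/D)·V²/2g = 0.01992·6522·0.2144 = 27.85 m
Minor: ΣK = 3.42; h_m = ΣK·V²/2g = 0.7331 m
Total H_L = 27.85 + 0.7331 = 28.58 m

H_L ≈ 28.6 m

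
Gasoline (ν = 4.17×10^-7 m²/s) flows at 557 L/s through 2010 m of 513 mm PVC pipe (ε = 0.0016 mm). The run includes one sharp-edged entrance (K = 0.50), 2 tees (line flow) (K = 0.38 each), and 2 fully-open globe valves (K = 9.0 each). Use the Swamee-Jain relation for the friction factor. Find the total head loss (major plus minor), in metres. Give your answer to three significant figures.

H_L ≈ 21.3 m

V = 4Q/(πD²) = 2.695 m/s; V²/2g = 0.3701 m
Re = 3.32×10^6, ε/D = 3.12×10^-6 → f = 0.009746 (Swamee-Jain)
Major: h_f = f(L/D)·V²/2g = 0.009746·3918·0.3701 = 14.13 m
Minor: ΣK = 19.3; h_m = ΣK·V²/2g = 7.129 m
Total H_L = 14.13 + 7.129 = 21.26 m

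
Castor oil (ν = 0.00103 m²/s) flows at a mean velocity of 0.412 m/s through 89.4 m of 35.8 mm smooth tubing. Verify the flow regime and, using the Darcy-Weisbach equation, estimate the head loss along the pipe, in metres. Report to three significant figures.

h_f ≈ 96.6 m

Re = VD/ν = 0.412·0.03580/0.00103 = 14.3 → laminar (Re < 2300)
f = 64/Re = 4.469
h_f = f(L/D)V²/(2g) = 4.469·(89.4/0.03580)·0.412²/(2·9.81) = 96.56 m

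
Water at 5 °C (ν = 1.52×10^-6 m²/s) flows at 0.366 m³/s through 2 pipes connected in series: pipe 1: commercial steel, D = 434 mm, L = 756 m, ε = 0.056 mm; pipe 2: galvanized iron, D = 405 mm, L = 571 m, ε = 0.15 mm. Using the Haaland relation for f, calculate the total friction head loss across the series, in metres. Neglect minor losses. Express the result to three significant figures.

Pipe 1: V = 2.474 m/s, Re = 7.06×10^5, ε/D = 1.29×10^-4, f = 0.01411, h_1 = f(L/D)V²/2g = 7.668 m
Pipe 2: V = 2.841 m/s, Re = 7.57×10^5, ε/D = 3.70×10^-4, f = 0.01637, h_2 = f(L/D)V²/2g = 9.494 m
Series → Q common, losses add: H = Σh = 17.16 m

H ≈ 17.2 m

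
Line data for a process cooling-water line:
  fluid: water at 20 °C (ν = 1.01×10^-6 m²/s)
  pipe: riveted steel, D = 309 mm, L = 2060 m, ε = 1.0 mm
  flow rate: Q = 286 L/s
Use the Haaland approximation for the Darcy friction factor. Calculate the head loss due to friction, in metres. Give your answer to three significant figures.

V = 4Q/(πD²) = 4·0.286/(π·0.309²) = 3.814 m/s
Re = VD/ν = 3.814·0.309/1.01×10^-6 = 1.17×10^6 → turbulent
ε/D = 1.0/309 = 0.00324
Haaland: f = 0.02688
h_f = f(L/D)V²/(2g) = 0.02688·(2060/0.309)·3.814²/(2·9.81) = 132.9 m

h_f ≈ 133 m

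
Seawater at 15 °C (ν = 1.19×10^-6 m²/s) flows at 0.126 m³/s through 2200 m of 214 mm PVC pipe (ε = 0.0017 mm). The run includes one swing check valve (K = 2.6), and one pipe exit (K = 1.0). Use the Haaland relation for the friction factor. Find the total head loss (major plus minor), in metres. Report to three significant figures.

H_L ≈ 83.6 m

V = 4Q/(πD²) = 3.503 m/s; V²/2g = 0.6255 m
Re = 6.30×10^5, ε/D = 7.94×10^-6 → f = 0.01264 (Haaland)
Major: h_f = f(L/D)·V²/2g = 0.01264·10280·0.6255 = 81.30 m
Minor: ΣK = 3.60; h_m = ΣK·V²/2g = 2.252 m
Total H_L = 81.30 + 2.252 = 83.55 m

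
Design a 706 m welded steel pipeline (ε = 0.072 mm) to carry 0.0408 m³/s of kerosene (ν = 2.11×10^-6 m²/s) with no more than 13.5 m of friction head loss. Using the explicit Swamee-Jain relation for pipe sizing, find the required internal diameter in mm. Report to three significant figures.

Swamee-Jain (Type III): D = 0.66·[ε^1.25·(LQ²/(gh_f))^4.75 + ν·Q^9.4·(L/(gh_f))^5.2]^0.04
LQ²/(gh_f) = 0.008874; L/(gh_f) = 5.331
Term 1 = ε^1.25·(…)^4.75 = 1.19×10^-15; Term 2 = ν·Q^9.4·(…)^5.2 = 1.11×10^-15
D = 0.66·(1.19×10^-15 + 1.11×10^-15)^0.04 = 0.1714 m = 171 mm
Check: V = 1.77 m/s, Re = 1.44×10^5, f = 0.01917, h_f = 12.6 m ≈ 13.5 m ✓

D ≈ 171 mm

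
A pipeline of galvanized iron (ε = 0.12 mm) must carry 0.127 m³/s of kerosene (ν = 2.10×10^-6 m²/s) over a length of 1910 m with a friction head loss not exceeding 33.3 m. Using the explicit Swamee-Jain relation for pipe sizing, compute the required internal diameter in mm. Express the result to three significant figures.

Swamee-Jain (Type III): D = 0.66·[ε^1.25·(LQ²/(gh_f))^4.75 + ν·Q^9.4·(L/(gh_f))^5.2]^0.04
LQ²/(gh_f) = 0.09430; L/(gh_f) = 5.847
Term 1 = ε^1.25·(…)^4.75 = 1.69×10^-10; Term 2 = ν·Q^9.4·(…)^5.2 = 7.69×10^-11
D = 0.66·(1.69×10^-10 + 7.69×10^-11)^0.04 = 0.2724 m = 272 mm
Check: V = 2.18 m/s, Re = 2.83×10^5, f = 0.01806, h_f = 30.7 m ≈ 33.3 m ✓

D ≈ 272 mm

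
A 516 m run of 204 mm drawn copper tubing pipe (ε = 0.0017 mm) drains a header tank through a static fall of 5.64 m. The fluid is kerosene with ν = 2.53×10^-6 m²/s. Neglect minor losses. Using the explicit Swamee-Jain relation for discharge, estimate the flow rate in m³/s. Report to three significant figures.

Swamee-Jain (Type II): Q = -0.965·√(gD⁵h_f/L)·ln[ε/(3.7D) + √(3.17ν²L/(gD³h_f))]
√(gD⁵h_f/L) = √(9.81·0.204⁵·5.64/516) = 0.006155
ε/(3.7D) = 2.25×10^-6; √(3.17ν²L/(gD³h_f)) = 1.49×10^-4
Q = -0.965·0.006155·ln(1.516×10^-4) = 0.05224 m³/s
Check: V = 1.60 m/s, Re = 1.29×10^5, f = 0.01701, h_f = 5.60 m ≈ 5.64 m ✓

Q ≈ 0.0522 m³/s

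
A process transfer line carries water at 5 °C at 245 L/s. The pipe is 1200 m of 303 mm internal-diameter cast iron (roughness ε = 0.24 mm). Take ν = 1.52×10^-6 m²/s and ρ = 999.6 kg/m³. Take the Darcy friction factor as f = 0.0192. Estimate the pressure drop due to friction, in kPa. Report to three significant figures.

V = 4Q/(πD²) = 4·0.245/(π·0.303²) = 3.398 m/s
h_f = f(L/D)V²/(2g) = 0.01920·(1200/0.303)·3.398²/(2·9.81) = 44.74 m
Δp = ρg·h_f = 999.6·9.81·44.74 = 438.8 kPa

Δp ≈ 439 kPa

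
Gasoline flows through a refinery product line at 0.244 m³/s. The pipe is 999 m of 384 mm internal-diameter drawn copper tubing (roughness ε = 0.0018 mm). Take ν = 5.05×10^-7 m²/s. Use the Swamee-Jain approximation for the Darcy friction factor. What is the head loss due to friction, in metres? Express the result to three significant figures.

V = 4Q/(πD²) = 4·0.244/(π·0.384²) = 2.107 m/s
Re = VD/ν = 2.107·0.384/5.05×10^-7 = 1.60×10^6 → turbulent
ε/D = 0.0018/384 = 4.69×10^-6
Swamee-Jain: f = 0.01090
h_f = f(L/D)V²/(2g) = 0.01090·(999/0.384)·2.107²/(2·9.81) = 6.413 m

h_f ≈ 6.41 m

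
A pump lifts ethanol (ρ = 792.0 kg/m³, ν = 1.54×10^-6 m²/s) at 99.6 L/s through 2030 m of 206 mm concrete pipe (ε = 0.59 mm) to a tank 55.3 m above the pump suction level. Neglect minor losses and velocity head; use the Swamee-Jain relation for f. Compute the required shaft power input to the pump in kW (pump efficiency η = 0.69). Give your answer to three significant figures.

V = 4Q/(πD²) = 2.988 m/s; Re = 4.00×10^5; ε/D = 0.00286; f = 0.02630
h_f = f(L/D)V²/2g = 118.0 m
Total head H = z + h_f = 55.3 + 118.0 = 173.3 m
P_hyd = ρgQH = 792.0·9.81·0.0996·173.3 = 134.1 kW
P_shaft = P_hyd/η = 134.1/0.69 = 194.3 kW

P_shaft ≈ 194 kW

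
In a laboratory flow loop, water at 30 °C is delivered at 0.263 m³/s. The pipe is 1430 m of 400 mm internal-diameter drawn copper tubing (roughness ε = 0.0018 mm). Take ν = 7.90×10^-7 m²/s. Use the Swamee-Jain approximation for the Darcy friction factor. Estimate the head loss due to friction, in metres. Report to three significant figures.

V = 4Q/(πD²) = 4·0.263/(π·0.400²) = 2.093 m/s
Re = VD/ν = 2.093·0.400/7.90×10^-7 = 1.06×10^6 → turbulent
ε/D = 0.0018/400 = 4.50×10^-6
Swamee-Jain: f = 0.01161
h_f = f(L/D)V²/(2g) = 0.01161·(1430/0.400)·2.093²/(2·9.81) = 9.268 m

h_f ≈ 9.27 m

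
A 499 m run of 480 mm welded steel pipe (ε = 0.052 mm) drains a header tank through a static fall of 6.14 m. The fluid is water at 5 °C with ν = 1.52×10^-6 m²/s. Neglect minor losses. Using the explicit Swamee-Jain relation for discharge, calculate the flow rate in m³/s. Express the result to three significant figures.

Q ≈ 0.527 m³/s

Swamee-Jain (Type II): Q = -0.965·√(gD⁵h_f/L)·ln[ε/(3.7D) + √(3.17ν²L/(gD³h_f))]
√(gD⁵h_f/L) = √(9.81·0.480⁵·6.14/499) = 0.05546
ε/(3.7D) = 2.93×10^-5; √(3.17ν²L/(gD³h_f)) = 2.34×10^-5
Q = -0.965·0.05546·ln(5.270×10^-5) = 0.5272 m³/s
Check: V = 2.91 m/s, Re = 9.20×10^5, f = 0.01372, h_f = 6.17 m ≈ 6.14 m ✓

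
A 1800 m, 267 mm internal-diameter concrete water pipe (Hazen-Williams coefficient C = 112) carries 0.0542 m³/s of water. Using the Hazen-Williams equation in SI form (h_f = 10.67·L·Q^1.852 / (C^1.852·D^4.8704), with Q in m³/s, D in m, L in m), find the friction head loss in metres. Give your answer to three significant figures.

h_f ≈ 8.65 m

h_f = 10.67·1800·0.0542^1.852 / (112^1.852·0.267^4.8704) = 8.645 m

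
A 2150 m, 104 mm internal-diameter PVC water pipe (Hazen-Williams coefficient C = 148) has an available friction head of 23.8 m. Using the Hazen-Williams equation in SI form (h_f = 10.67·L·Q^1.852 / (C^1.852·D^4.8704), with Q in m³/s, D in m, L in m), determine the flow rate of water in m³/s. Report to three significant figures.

Rearranging: Q = [h_f·C^1.852·D^4.8704 / (10.67·L)]^(1/1.852)
Q = [23.8·148^1.852·0.104^4.8704 / (10.67·2150)]^0.540 = 0.009419 m³/s

Q ≈ 0.00942 m³/s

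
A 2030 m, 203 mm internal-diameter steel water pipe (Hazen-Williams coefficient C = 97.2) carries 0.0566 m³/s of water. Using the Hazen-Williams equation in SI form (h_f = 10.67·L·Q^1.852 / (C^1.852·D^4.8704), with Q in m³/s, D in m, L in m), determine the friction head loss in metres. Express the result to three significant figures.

h_f = 10.67·2030·0.0566^1.852 / (97.2^1.852·0.203^4.8704) = 52.18 m

h_f ≈ 52.2 m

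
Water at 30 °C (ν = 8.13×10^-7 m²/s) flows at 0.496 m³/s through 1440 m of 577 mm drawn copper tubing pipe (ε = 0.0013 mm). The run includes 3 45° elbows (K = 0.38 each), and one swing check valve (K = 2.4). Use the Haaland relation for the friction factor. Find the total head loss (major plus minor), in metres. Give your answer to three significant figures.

H_L ≈ 5.72 m

V = 4Q/(πD²) = 1.897 m/s; V²/2g = 0.1834 m
Re = 1.35×10^6, ε/D = 2.25×10^-6 → f = 0.01107 (Haaland)
Major: h_f = f(L/D)·V²/2g = 0.01107·2496·0.1834 = 5.068 m
Minor: ΣK = 3.54; h_m = ΣK·V²/2g = 0.6492 m
Total H_L = 5.068 + 0.6492 = 5.717 m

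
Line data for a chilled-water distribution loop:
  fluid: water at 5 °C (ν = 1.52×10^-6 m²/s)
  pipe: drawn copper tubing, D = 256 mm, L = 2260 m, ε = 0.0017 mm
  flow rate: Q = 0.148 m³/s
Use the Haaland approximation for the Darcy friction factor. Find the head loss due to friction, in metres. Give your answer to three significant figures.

h_f ≈ 49.1 m

V = 4Q/(πD²) = 4·0.148/(π·0.256²) = 2.875 m/s
Re = VD/ν = 2.875·0.256/1.52×10^-6 = 4.84×10^5 → turbulent
ε/D = 0.0017/256 = 6.64×10^-6
Haaland: f = 0.01321
h_f = f(L/D)V²/(2g) = 0.01321·(2260/0.256)·2.875²/(2·9.81) = 49.14 m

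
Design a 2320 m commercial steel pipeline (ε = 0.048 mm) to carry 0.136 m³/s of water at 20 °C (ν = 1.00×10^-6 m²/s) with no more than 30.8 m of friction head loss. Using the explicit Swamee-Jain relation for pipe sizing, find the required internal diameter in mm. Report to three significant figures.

Swamee-Jain (Type III): D = 0.66·[ε^1.25·(LQ²/(gh_f))^4.75 + ν·Q^9.4·(L/(gh_f))^5.2]^0.04
LQ²/(gh_f) = 0.1420; L/(gh_f) = 7.678
Term 1 = ε^1.25·(…)^4.75 = 3.76×10^-10; Term 2 = ν·Q^9.4·(…)^5.2 = 2.88×10^-10
D = 0.66·(3.76×10^-10 + 2.88×10^-10)^0.04 = 0.2834 m = 283 mm
Check: V = 2.16 m/s, Re = 6.11×10^5, f = 0.01495, h_f = 29.0 m ≈ 30.8 m ✓

D ≈ 283 mm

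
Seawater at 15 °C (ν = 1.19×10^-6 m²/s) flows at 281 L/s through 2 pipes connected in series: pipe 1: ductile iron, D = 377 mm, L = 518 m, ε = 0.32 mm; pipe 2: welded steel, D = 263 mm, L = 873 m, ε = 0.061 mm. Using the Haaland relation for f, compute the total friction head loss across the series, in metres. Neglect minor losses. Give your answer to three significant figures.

Pipe 1: V = 2.517 m/s, Re = 7.97×10^5, ε/D = 8.49×10^-4, f = 0.01929, h_1 = f(L/D)V²/2g = 8.559 m
Pipe 2: V = 5.173 m/s, Re = 1.14×10^6, ε/D = 2.32×10^-4, f = 0.01485, h_2 = f(L/D)V²/2g = 67.24 m
Series → Q common, losses add: H = Σh = 75.80 m

H ≈ 75.8 m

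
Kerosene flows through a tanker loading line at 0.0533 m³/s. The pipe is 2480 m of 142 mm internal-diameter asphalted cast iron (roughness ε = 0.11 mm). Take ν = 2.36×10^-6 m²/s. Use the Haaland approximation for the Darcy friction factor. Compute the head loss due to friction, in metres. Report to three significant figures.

V = 4Q/(πD²) = 4·0.0533/(π·0.142²) = 3.366 m/s
Re = VD/ν = 3.366·0.142/2.36×10^-6 = 2.03×10^5 → turbulent
ε/D = 0.11/142 = 7.75×10^-4
Haaland: f = 0.01995
h_f = f(L/D)V²/(2g) = 0.01995·(2480/0.142)·3.366²/(2·9.81) = 201.1 m

h_f ≈ 201 m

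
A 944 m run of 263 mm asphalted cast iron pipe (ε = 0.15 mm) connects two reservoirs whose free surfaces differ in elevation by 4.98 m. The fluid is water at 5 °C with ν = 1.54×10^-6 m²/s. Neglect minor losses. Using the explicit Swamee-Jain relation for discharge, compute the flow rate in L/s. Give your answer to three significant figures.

Swamee-Jain (Type II): Q = -0.965·√(gD⁵h_f/L)·ln[ε/(3.7D) + √(3.17ν²L/(gD³h_f))]
√(gD⁵h_f/L) = √(9.81·0.263⁵·4.98/944) = 0.008070
ε/(3.7D) = 1.54×10^-4; √(3.17ν²L/(gD³h_f)) = 8.94×10^-5
Q = -0.965·0.008070·ln(2.435×10^-4) = 0.06479 m³/s
Check: V = 1.19 m/s, Re = 2.04×10^5, f = 0.01926, h_f = 5.01 m ≈ 4.98 m ✓

Q ≈ 64.8 L/s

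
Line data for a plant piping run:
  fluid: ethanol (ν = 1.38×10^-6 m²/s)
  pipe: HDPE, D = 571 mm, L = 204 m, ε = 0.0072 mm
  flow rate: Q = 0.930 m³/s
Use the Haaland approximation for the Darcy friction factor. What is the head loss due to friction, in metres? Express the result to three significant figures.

V = 4Q/(πD²) = 4·0.930/(π·0.571²) = 3.632 m/s
Re = VD/ν = 3.632·0.571/1.38×10^-6 = 1.50×10^6 → turbulent
ε/D = 0.0072/571 = 1.26×10^-5
Haaland: f = 0.01114
h_f = f(L/D)V²/(2g) = 0.01114·(204/0.571)·3.632²/(2·9.81) = 2.675 m

h_f ≈ 2.68 m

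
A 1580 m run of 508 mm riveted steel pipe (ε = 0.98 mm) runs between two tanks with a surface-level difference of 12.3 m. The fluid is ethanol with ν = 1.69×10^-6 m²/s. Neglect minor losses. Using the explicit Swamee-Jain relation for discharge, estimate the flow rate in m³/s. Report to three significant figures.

Swamee-Jain (Type II): Q = -0.965·√(gD⁵h_f/L)·ln[ε/(3.7D) + √(3.17ν²L/(gD³h_f))]
√(gD⁵h_f/L) = √(9.81·0.508⁵·12.3/1580) = 0.05083
ε/(3.7D) = 5.21×10^-4; √(3.17ν²L/(gD³h_f)) = 3.01×10^-5
Q = -0.965·0.05083·ln(5.515×10^-4) = 0.3680 m³/s
Check: V = 1.82 m/s, Re = 5.46×10^5, f = 0.02365, h_f = 12.4 m ≈ 12.3 m ✓

Q ≈ 0.368 m³/s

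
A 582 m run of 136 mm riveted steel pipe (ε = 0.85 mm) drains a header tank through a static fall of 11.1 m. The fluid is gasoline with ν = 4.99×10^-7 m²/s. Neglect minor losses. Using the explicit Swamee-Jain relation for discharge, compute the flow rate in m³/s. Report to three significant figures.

Q ≈ 0.0181 m³/s

Swamee-Jain (Type II): Q = -0.965·√(gD⁵h_f/L)·ln[ε/(3.7D) + √(3.17ν²L/(gD³h_f))]
√(gD⁵h_f/L) = √(9.81·0.136⁵·11.1/582) = 0.002950
ε/(3.7D) = 0.00169; √(3.17ν²L/(gD³h_f)) = 4.10×10^-5
Q = -0.965·0.002950·ln(0.001730) = 0.01811 m³/s
Check: V = 1.25 m/s, Re = 3.40×10^5, f = 0.03289, h_f = 11.1 m ≈ 11.1 m ✓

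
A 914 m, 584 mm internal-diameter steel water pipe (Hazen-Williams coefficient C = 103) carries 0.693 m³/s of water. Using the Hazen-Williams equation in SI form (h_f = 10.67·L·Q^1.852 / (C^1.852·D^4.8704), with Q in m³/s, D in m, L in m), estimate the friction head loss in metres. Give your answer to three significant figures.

h_f = 10.67·914·0.693^1.852 / (103^1.852·0.584^4.8704) = 12.71 m

h_f ≈ 12.7 m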